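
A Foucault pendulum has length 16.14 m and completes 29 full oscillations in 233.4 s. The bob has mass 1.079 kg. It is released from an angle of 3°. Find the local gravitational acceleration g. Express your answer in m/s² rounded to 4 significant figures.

9.837 m/s²

T = 233.4/29 = 8.0483 s.
From T = 2π√(L/g), g = 4π²L/T² = 4π² × 16.14/8.0483² = 9.837 m/s².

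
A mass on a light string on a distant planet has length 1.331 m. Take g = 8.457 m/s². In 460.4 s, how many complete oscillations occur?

184

T = 2π√(L/g) = 2π√(1.331/8.457) = 2.4926 s.
Number of complete oscillations = ⌊460.4/2.4926⌋ = ⌊184.70⌋ = 184.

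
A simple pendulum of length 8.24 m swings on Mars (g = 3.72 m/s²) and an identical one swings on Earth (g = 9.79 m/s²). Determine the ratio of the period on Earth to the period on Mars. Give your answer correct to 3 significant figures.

0.616

T ∝ 1/√g, so T₂/T₁ = √(g₁/g₂) = √(3.72/9.79) = 0.616.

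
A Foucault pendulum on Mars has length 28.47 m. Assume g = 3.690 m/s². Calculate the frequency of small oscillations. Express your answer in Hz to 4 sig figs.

T = 2π√(L/g) = 2π√(28.47/3.690) = 17.453 s, so f = 1/T = 0.05730 Hz.

0.05730 Hz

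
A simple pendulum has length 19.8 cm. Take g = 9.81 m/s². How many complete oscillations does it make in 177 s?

T = 2π√(L/g) = 2π√(0.198/9.81) = 0.8926 s.
Number of complete oscillations = ⌊177/0.8926⌋ = ⌊198.3⌋ = 198.

198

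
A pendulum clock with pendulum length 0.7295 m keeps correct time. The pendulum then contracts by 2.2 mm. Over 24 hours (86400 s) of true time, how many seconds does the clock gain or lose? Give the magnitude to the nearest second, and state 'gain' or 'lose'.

T ∝ √L, so T'/T = √(0.72730/0.7295) = 0.998491.
In 86400 s of true time the clock registers 86400/0.998491 = 86530.6 s, so it gains 131 s.

gain 131 s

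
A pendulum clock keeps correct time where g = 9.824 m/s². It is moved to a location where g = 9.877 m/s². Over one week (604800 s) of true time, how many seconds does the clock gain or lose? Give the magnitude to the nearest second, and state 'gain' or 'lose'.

gain 1629 s

The clock's period scales as T ∝ 1/√g, so T'/T = √(9.824/9.877) = 0.997313.
In 604800 s of true time the clock registers 604800/0.997313 = 606429.2 s, so it gains 1629 s.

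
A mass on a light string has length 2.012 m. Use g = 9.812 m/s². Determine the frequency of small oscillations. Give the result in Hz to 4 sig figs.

0.3515 Hz

T = 2π√(L/g) = 2π√(2.012/9.812) = 2.8452 s, so f = 1/T = 0.3515 Hz.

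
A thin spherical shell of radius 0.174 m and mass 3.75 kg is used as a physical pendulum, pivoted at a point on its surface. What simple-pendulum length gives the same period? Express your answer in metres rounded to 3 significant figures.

The equivalent simple-pendulum length is L_eq = I/(md), where I is about the pivot and d = 0.1740 m.
I_cm = (2/3)mR² = 0.07569 kg·m², so I = I_cm + md² = 0.07569 + 0.1135 = 0.1892 kg·m².
L_eq = 0.1892/(3.75 × 0.1740) = 0.290 m.

0.290 m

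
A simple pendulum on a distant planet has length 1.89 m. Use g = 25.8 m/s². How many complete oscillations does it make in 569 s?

T = 2π√(L/g) = 2π√(1.89/25.8) = 1.701 s.
Number of complete oscillations = ⌊569/1.701⌋ = ⌊334.6⌋ = 334.

334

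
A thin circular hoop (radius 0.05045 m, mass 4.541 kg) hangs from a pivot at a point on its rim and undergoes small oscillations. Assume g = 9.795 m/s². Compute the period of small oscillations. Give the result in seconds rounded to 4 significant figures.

0.6377 s

I_cm = mr² = 0.011558 kg·m². The pivot is at distance d = 0.05045 m from the centre of mass.
By the parallel-axis theorem, I = I_cm + md² = 0.011558 + 0.011558 = 0.023116 kg·m².
T = 2π√(I/(mgd)) = 2π√(0.023116/(4.541 × 9.795 × 0.05045)) = 0.6377 s.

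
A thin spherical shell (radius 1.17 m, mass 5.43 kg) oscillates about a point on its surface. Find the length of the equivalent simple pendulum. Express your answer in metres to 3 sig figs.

The equivalent simple-pendulum length is L_eq = I/(md), where I is about the pivot and d = 1.170 m.
I_cm = (2/3)mR² = 4.955 kg·m², so I = I_cm + md² = 4.955 + 7.433 = 12.39 kg·m².
L_eq = 12.39/(5.43 × 1.170) = 1.95 m.

1.95 m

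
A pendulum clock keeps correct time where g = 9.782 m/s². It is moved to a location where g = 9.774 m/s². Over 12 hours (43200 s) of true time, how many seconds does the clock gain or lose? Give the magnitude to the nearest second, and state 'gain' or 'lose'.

The clock's period scales as T ∝ 1/√g, so T'/T = √(9.782/9.774) = 1.00041.
In 43200 s of true time the clock registers 43200/1.00041 = 43182.3 s, so it loses 18 s.

lose 18 s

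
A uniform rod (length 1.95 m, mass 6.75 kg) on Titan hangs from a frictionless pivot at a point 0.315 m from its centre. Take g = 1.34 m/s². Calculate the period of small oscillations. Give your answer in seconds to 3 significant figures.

For a physical pendulum T = 2π√(I/(mgd)), with d = 0.3150 m from pivot to centre of mass.
I_cm = mL²/12 = 6.75 × 1.95²/12 = 2.139 kg·m²; I = I_cm + md² = 2.139 + 6.75 × 0.3150² = 2.809 kg·m².
T = 2π√(2.809/(6.75 × 1.34 × 0.3150)) = 6.24 s.

6.24 s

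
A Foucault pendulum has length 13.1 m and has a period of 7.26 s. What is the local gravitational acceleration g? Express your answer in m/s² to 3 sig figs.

9.81 m/s²

From T = 2π√(L/g), g = 4π²L/T² = 4π² × 13.1/7.260² = 9.81 m/s².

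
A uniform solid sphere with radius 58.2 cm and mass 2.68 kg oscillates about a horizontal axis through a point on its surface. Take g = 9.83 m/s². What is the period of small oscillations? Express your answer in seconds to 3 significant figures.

1.81 s

I_cm = (2/5)mr² = 0.3631 kg·m². The pivot is at distance d = 0.582 m from the centre of mass.
By the parallel-axis theorem, I = I_cm + md² = 0.3631 + 0.9078 = 1.271 kg·m².
T = 2π√(I/(mgd)) = 2π√(1.271/(2.68 × 9.83 × 0.582)) = 1.81 s.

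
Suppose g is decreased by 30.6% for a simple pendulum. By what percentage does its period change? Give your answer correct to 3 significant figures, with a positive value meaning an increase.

T ∝ 1/√g, so T'/T = 1/√(0.6940) = 1.200.
Percentage change in T = (1.200 − 1) × 100% = 20.0%.

20.0%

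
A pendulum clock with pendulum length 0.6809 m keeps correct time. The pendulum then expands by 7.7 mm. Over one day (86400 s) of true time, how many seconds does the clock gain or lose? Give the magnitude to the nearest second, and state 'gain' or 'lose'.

T ∝ √L, so T'/T = √(0.68860/0.6809) = 1.00564.
In 86400 s of true time the clock registers 86400/1.00564 = 85915.6 s, so it loses 484 s.

lose 484 s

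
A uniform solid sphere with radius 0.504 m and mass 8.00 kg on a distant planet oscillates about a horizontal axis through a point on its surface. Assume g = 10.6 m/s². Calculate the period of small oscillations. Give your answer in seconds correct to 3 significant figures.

1.62 s

I_cm = (2/5)mr² = 0.8129 kg·m². The pivot is at distance d = 0.504 m from the centre of mass.
By the parallel-axis theorem, I = I_cm + md² = 0.8129 + 2.032 = 2.845 kg·m².
T = 2π√(I/(mgd)) = 2π√(2.845/(8.00 × 10.6 × 0.504)) = 1.62 s.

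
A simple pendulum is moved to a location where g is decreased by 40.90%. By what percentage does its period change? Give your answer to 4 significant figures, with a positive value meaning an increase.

T ∝ 1/√g, so T'/T = 1/√(0.59100) = 1.3008.
Percentage change in T = (1.3008 − 1) × 100% = 30.08%.

30.08%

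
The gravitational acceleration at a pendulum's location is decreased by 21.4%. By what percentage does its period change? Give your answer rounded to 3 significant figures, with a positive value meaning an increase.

12.8%

T ∝ 1/√g, so T'/T = 1/√(0.7860) = 1.128.
Percentage change in T = (1.128 − 1) × 100% = 12.8%.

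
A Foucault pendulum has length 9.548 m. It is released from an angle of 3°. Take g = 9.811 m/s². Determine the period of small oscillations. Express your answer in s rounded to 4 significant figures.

T = 2π√(L/g) = 2π√(9.548/9.811) = 2π × 0.98651 = 6.198 s.

6.198 s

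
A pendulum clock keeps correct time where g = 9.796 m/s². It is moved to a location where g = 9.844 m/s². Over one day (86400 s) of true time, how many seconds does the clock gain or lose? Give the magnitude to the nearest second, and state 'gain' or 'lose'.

gain 211 s

The clock's period scales as T ∝ 1/√g, so T'/T = √(9.796/9.844) = 0.997559.
In 86400 s of true time the clock registers 86400/0.997559 = 86611.4 s, so it gains 211 s.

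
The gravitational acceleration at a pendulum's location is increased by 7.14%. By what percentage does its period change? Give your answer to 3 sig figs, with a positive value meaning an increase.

-3.39%

T ∝ 1/√g, so T'/T = 1/√(1.071) = 0.9661.
Percentage change in T = (0.9661 − 1) × 100% = -3.39%.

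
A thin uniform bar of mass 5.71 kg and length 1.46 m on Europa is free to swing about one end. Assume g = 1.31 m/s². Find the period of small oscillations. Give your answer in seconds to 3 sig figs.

For a physical pendulum T = 2π√(I/(mgd)), with d = 0.7300 m from pivot to centre of mass.
I_cm = mL²/12 = 5.71 × 1.46²/12 = 1.014 kg·m²; I = I_cm + md² = 1.014 + 5.71 × 0.7300² = 4.057 kg·m².
T = 2π√(4.057/(5.71 × 1.31 × 0.7300)) = 5.42 s.

5.42 s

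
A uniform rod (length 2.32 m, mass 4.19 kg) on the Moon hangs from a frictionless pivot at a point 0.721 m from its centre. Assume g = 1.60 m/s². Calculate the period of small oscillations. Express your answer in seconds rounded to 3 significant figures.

5.76 s

For a physical pendulum T = 2π√(I/(mgd)), with d = 0.7210 m from pivot to centre of mass.
I_cm = mL²/12 = 4.19 × 2.32²/12 = 1.879 kg·m²; I = I_cm + md² = 1.879 + 4.19 × 0.7210² = 4.057 kg·m².
T = 2π√(4.057/(4.19 × 1.60 × 0.7210)) = 5.76 s.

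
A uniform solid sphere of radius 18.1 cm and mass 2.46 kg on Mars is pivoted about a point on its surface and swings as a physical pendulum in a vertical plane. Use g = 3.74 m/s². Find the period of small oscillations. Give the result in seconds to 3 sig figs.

I_cm = (2/5)mr² = 0.03224 kg·m². The pivot is at distance d = 0.181 m from the centre of mass.
By the parallel-axis theorem, I = I_cm + md² = 0.03224 + 0.08059 = 0.1128 kg·m².
T = 2π√(I/(mgd)) = 2π√(0.1128/(2.46 × 3.74 × 0.181)) = 1.64 s.

1.64 s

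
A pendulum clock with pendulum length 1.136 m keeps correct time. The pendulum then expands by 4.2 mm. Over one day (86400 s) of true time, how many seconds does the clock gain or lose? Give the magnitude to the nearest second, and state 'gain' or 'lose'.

lose 159 s

T ∝ √L, so T'/T = √(1.14020/1.136) = 1.00185.
In 86400 s of true time the clock registers 86400/1.00185 = 86240.7 s, so it loses 159 s.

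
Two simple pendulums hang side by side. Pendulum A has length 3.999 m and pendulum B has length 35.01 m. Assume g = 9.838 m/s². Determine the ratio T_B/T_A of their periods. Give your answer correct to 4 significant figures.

T ∝ √L, so T_B/T_A = √(L_B/L_A) = √(35.01/3.999) = 2.959.

2.959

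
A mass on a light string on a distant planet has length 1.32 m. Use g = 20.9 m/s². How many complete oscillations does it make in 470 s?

T = 2π√(L/g) = 2π√(1.32/20.9) = 1.579 s.
Number of complete oscillations = ⌊470/1.579⌋ = ⌊297.6⌋ = 297.

297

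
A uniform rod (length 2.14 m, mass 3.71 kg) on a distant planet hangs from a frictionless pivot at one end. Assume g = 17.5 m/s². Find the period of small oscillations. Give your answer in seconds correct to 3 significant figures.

1.79 s

For a physical pendulum T = 2π√(I/(mgd)), with d = 1.070 m from pivot to centre of mass.
I_cm = mL²/12 = 3.71 × 2.14²/12 = 1.416 kg·m²; I = I_cm + md² = 1.416 + 3.71 × 1.070² = 5.663 kg·m².
T = 2π√(5.663/(3.71 × 17.5 × 1.070)) = 1.79 s.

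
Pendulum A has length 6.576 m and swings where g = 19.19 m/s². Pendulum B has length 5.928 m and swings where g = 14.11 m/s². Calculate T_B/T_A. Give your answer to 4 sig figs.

1.107

T = 2π√(L/g), so T_B/T_A = √((L_B/g_B)/(L_A/g_A)) = √((5.928/14.11)/(6.576/19.19)) = 1.107.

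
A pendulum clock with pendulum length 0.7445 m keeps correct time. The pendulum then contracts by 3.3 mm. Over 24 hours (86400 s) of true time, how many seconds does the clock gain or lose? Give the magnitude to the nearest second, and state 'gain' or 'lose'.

T ∝ √L, so T'/T = √(0.74120/0.7445) = 0.997781.
In 86400 s of true time the clock registers 86400/0.997781 = 86592.1 s, so it gains 192 s.

gain 192 s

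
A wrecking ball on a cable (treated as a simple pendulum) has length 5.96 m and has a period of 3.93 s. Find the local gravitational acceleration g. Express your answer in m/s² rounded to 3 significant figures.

From T = 2π√(L/g), g = 4π²L/T² = 4π² × 5.96/3.930² = 15.2 m/s².

15.2 m/s²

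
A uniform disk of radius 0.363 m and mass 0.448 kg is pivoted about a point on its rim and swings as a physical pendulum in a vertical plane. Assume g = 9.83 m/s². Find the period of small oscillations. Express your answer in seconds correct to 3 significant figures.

I_cm = ½mr² = 0.02952 kg·m². The pivot is at distance d = 0.363 m from the centre of mass.
By the parallel-axis theorem, I = I_cm + md² = 0.02952 + 0.05903 = 0.08855 kg·m².
T = 2π√(I/(mgd)) = 2π√(0.08855/(0.448 × 9.83 × 0.363)) = 1.48 s.

1.48 s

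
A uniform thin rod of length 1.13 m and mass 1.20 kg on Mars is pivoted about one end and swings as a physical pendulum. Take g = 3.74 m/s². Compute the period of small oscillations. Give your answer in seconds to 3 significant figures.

For a physical pendulum T = 2π√(I/(mgd)), with d = 0.5650 m from pivot to centre of mass.
I_cm = mL²/12 = 1.20 × 1.13²/12 = 0.1277 kg·m²; I = I_cm + md² = 0.1277 + 1.20 × 0.5650² = 0.5108 kg·m².
T = 2π√(0.5108/(1.20 × 3.74 × 0.5650)) = 2.82 s.

2.82 s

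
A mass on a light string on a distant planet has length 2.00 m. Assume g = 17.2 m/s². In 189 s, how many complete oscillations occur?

T = 2π√(L/g) = 2π√(2.00/17.2) = 2.143 s.
Number of complete oscillations = ⌊189/2.143⌋ = ⌊88.21⌋ = 88.

88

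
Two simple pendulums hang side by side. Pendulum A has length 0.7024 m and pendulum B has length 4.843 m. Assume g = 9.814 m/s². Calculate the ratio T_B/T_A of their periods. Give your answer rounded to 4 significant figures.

T ∝ √L, so T_B/T_A = √(L_B/L_A) = √(4.843/0.7024) = 2.626.

2.626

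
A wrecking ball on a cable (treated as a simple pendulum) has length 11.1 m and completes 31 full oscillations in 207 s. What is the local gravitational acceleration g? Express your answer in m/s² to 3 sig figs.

T = 207/31 = 6.677 s.
From T = 2π√(L/g), g = 4π²L/T² = 4π² × 11.1/6.677² = 9.83 m/s².

9.83 m/s²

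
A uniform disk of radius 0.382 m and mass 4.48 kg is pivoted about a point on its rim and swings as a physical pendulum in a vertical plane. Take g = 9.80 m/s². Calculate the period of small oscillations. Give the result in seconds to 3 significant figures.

I_cm = ½mr² = 0.3269 kg·m². The pivot is at distance d = 0.382 m from the centre of mass.
By the parallel-axis theorem, I = I_cm + md² = 0.3269 + 0.6537 = 0.9806 kg·m².
T = 2π√(I/(mgd)) = 2π√(0.9806/(4.48 × 9.80 × 0.382)) = 1.52 s.

1.52 s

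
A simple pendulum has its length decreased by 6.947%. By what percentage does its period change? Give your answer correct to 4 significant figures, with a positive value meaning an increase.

-3.536%

T ∝ √L, so T'/T = √(0.93053) = 0.96464.
Percentage change in T = (0.96464 − 1) × 100% = -3.536%.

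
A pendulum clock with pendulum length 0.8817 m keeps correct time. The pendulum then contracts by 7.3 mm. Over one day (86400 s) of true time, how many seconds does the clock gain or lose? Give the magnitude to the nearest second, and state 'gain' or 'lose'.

gain 360 s

T ∝ √L, so T'/T = √(0.87440/0.8817) = 0.995852.
In 86400 s of true time the clock registers 86400/0.995852 = 86759.9 s, so it gains 360 s.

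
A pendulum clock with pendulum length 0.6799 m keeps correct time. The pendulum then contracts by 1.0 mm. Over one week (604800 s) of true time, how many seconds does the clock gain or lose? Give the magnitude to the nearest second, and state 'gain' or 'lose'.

T ∝ √L, so T'/T = √(0.67890/0.6799) = 0.999264.
In 604800 s of true time the clock registers 604800/0.999264 = 605245.3 s, so it gains 445 s.

gain 445 s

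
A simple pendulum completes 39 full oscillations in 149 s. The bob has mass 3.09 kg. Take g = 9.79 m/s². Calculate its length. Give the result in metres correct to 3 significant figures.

3.62 m

T = 149/39 = 3.821 s.
From T = 2π√(L/g), L = gT²/(4π²) = 9.79 × 3.821²/(4π²) = 3.62 m.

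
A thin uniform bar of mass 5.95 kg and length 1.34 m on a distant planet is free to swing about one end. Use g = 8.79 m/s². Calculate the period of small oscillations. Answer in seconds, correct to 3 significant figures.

2.00 s

For a physical pendulum T = 2π√(I/(mgd)), with d = 0.6700 m from pivot to centre of mass.
I_cm = mL²/12 = 5.95 × 1.34²/12 = 0.8903 kg·m²; I = I_cm + md² = 0.8903 + 5.95 × 0.6700² = 3.561 kg·m².
T = 2π√(3.561/(5.95 × 8.79 × 0.6700)) = 2.00 s.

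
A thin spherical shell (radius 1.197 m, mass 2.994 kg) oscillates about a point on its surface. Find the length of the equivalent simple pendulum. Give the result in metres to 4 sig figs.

The equivalent simple-pendulum length is L_eq = I/(md), where I is about the pivot and d = 1.1970 m.
I_cm = (2/3)mR² = 2.8599 kg·m², so I = I_cm + md² = 2.8599 + 4.2898 = 7.1497 kg·m².
L_eq = 7.1497/(2.994 × 1.1970) = 1.995 m.

1.995 m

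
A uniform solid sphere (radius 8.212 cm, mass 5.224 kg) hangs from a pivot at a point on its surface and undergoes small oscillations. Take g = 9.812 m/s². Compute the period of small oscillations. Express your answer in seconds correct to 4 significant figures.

I_cm = (2/5)mr² = 0.014092 kg·m². The pivot is at distance d = 0.08212 m from the centre of mass.
By the parallel-axis theorem, I = I_cm + md² = 0.014092 + 0.035229 = 0.049321 kg·m².
T = 2π√(I/(mgd)) = 2π√(0.049321/(5.224 × 9.812 × 0.08212)) = 0.6801 s.

0.6801 s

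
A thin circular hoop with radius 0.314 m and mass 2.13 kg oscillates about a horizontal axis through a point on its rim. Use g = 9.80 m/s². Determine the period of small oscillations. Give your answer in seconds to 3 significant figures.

I_cm = mr² = 0.2100 kg·m². The pivot is at distance d = 0.314 m from the centre of mass.
By the parallel-axis theorem, I = I_cm + md² = 0.2100 + 0.2100 = 0.4200 kg·m².
T = 2π√(I/(mgd)) = 2π√(0.4200/(2.13 × 9.80 × 0.314)) = 1.59 s.

1.59 s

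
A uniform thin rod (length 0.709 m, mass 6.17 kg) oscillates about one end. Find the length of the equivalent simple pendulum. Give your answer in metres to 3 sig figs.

The equivalent simple-pendulum length is L_eq = I/(md), where I is about the pivot and d = 0.3545 m.
I_cm = (1/12)mL² = 0.2585 kg·m², so I = I_cm + md² = 0.2585 + 0.7754 = 1.034 kg·m².
L_eq = 1.034/(6.17 × 0.3545) = 0.473 m.

0.473 m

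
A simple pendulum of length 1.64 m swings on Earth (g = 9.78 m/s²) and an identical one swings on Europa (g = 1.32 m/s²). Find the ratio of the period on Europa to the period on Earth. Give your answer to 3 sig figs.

T ∝ 1/√g, so T₂/T₁ = √(g₁/g₂) = √(9.78/1.32) = 2.72.

2.72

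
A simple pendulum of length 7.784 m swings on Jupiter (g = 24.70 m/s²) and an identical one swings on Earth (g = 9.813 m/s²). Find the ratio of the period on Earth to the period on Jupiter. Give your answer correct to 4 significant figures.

T ∝ 1/√g, so T₂/T₁ = √(g₁/g₂) = √(24.70/9.813) = 1.587.

1.587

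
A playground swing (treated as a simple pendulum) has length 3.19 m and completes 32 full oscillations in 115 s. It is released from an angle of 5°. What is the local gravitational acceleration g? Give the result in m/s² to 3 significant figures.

T = 115/32 = 3.594 s.
From T = 2π√(L/g), g = 4π²L/T² = 4π² × 3.19/3.594² = 9.75 m/s².

9.75 m/s²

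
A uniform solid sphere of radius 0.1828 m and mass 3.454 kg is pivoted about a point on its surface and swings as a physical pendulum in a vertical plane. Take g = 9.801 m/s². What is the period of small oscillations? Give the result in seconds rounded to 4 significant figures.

1.015 s

I_cm = (2/5)mr² = 0.046167 kg·m². The pivot is at distance d = 0.1828 m from the centre of mass.
By the parallel-axis theorem, I = I_cm + md² = 0.046167 + 0.11542 = 0.16159 kg·m².
T = 2π√(I/(mgd)) = 2π√(0.16159/(3.454 × 9.801 × 0.1828)) = 1.015 s.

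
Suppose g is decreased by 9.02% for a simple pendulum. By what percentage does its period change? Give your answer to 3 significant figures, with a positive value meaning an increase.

T ∝ 1/√g, so T'/T = 1/√(0.9098) = 1.048.
Percentage change in T = (1.048 − 1) × 100% = 4.84%.

4.84%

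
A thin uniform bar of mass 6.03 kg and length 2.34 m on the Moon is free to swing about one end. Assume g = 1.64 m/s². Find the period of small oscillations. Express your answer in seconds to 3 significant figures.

6.13 s

For a physical pendulum T = 2π√(I/(mgd)), with d = 1.170 m from pivot to centre of mass.
I_cm = mL²/12 = 6.03 × 2.34²/12 = 2.751 kg·m²; I = I_cm + md² = 2.751 + 6.03 × 1.170² = 11.01 kg·m².
T = 2π√(11.01/(6.03 × 1.64 × 1.170)) = 6.13 s.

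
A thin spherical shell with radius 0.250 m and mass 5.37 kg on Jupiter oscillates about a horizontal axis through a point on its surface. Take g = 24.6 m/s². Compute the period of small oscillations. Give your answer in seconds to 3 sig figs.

0.818 s

I_cm = (2/3)mr² = 0.2238 kg·m². The pivot is at distance d = 0.250 m from the centre of mass.
By the parallel-axis theorem, I = I_cm + md² = 0.2238 + 0.3356 = 0.5594 kg·m².
T = 2π√(I/(mgd)) = 2π√(0.5594/(5.37 × 24.6 × 0.250)) = 0.818 s.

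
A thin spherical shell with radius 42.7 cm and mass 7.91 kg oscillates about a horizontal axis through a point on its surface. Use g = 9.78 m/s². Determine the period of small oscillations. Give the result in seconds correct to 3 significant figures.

I_cm = (2/3)mr² = 0.9615 kg·m². The pivot is at distance d = 0.427 m from the centre of mass.
By the parallel-axis theorem, I = I_cm + md² = 0.9615 + 1.442 = 2.404 kg·m².
T = 2π√(I/(mgd)) = 2π√(2.404/(7.91 × 9.78 × 0.427)) = 1.69 s.

1.69 s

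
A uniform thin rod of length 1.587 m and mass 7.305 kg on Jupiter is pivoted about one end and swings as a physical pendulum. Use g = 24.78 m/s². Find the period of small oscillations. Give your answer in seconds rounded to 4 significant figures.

1.298 s

For a physical pendulum T = 2π√(I/(mgd)), with d = 0.79350 m from pivot to centre of mass.
I_cm = mL²/12 = 7.305 × 1.587²/12 = 1.5332 kg·m²; I = I_cm + md² = 1.5332 + 7.305 × 0.79350² = 6.1327 kg·m².
T = 2π√(6.1327/(7.305 × 24.78 × 0.79350)) = 1.298 s.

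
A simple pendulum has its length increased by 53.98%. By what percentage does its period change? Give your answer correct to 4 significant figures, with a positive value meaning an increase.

24.09%

T ∝ √L, so T'/T = √(1.5398) = 1.2409.
Percentage change in T = (1.2409 − 1) × 100% = 24.09%.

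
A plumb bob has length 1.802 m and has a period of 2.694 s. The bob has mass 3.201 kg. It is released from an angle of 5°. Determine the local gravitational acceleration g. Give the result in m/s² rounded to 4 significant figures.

9.802 m/s²

From T = 2π√(L/g), g = 4π²L/T² = 4π² × 1.802/2.6940² = 9.802 m/s².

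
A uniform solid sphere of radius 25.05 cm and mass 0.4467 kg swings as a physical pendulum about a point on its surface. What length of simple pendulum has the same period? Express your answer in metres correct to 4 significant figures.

0.3507 m

The equivalent simple-pendulum length is L_eq = I/(md), where I is about the pivot and d = 0.25050 m.
I_cm = (2/5)mR² = 0.011212 kg·m², so I = I_cm + md² = 0.011212 + 0.028031 = 0.039243 kg·m².
L_eq = 0.039243/(0.4467 × 0.25050) = 0.3507 m.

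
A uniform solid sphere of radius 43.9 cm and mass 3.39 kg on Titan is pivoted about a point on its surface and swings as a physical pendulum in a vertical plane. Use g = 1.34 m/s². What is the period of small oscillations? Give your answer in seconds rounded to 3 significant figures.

I_cm = (2/5)mr² = 0.2613 kg·m². The pivot is at distance d = 0.439 m from the centre of mass.
By the parallel-axis theorem, I = I_cm + md² = 0.2613 + 0.6533 = 0.9147 kg·m².
T = 2π√(I/(mgd)) = 2π√(0.9147/(3.39 × 1.34 × 0.439)) = 4.26 s.

4.26 s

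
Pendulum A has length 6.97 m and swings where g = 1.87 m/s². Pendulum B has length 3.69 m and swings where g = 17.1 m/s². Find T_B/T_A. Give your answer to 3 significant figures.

0.241

T = 2π√(L/g), so T_B/T_A = √((L_B/g_B)/(L_A/g_A)) = √((3.69/17.1)/(6.97/1.87)) = 0.241.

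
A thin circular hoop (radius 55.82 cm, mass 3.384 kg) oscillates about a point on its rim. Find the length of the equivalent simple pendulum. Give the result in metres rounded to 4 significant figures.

1.116 m

The equivalent simple-pendulum length is L_eq = I/(md), where I is about the pivot and d = 0.55820 m.
I_cm = mR² = 1.0544 kg·m², so I = I_cm + md² = 1.0544 + 1.0544 = 2.1088 kg·m².
L_eq = 2.1088/(3.384 × 0.55820) = 1.116 m.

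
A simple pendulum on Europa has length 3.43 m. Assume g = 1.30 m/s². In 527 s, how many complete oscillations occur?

51

T = 2π√(L/g) = 2π√(3.43/1.30) = 10.21 s.
Number of complete oscillations = ⌊527/10.21⌋ = ⌊51.64⌋ = 51.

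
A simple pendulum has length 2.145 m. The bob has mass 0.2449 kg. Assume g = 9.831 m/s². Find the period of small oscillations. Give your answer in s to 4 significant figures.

T = 2π√(L/g) = 2π√(2.145/9.831) = 2π × 0.46711 = 2.935 s.

2.935 s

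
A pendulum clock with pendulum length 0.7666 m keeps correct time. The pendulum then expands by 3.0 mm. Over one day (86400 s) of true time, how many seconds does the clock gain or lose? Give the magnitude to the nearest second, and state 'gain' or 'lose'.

T ∝ √L, so T'/T = √(0.76960/0.7666) = 1.00195.
In 86400 s of true time the clock registers 86400/1.00195 = 86231.4 s, so it loses 169 s.

lose 169 s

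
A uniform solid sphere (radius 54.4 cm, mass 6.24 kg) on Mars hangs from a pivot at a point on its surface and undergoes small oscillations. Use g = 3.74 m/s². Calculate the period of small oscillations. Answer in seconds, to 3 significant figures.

2.84 s

I_cm = (2/5)mr² = 0.7387 kg·m². The pivot is at distance d = 0.544 m from the centre of mass.
By the parallel-axis theorem, I = I_cm + md² = 0.7387 + 1.847 = 2.585 kg·m².
T = 2π√(I/(mgd)) = 2π√(2.585/(6.24 × 3.74 × 0.544)) = 2.84 s.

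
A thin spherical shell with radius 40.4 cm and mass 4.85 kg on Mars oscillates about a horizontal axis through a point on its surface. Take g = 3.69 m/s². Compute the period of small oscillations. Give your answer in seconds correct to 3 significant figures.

2.68 s

I_cm = (2/3)mr² = 0.5277 kg·m². The pivot is at distance d = 0.404 m from the centre of mass.
By the parallel-axis theorem, I = I_cm + md² = 0.5277 + 0.7916 = 1.319 kg·m².
T = 2π√(I/(mgd)) = 2π√(1.319/(4.85 × 3.69 × 0.404)) = 2.68 s.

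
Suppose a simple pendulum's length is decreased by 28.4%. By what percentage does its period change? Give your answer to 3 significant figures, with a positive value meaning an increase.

-15.4%

T ∝ √L, so T'/T = √(0.7160) = 0.8462.
Percentage change in T = (0.8462 − 1) × 100% = -15.4%.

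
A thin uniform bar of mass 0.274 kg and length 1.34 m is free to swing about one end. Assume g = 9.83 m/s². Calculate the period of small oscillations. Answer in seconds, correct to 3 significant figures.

For a physical pendulum T = 2π√(I/(mgd)), with d = 0.6700 m from pivot to centre of mass.
I_cm = mL²/12 = 0.274 × 1.34²/12 = 0.04100 kg·m²; I = I_cm + md² = 0.04100 + 0.274 × 0.6700² = 0.1640 kg·m².
T = 2π√(0.1640/(0.274 × 9.83 × 0.6700)) = 1.89 s.

1.89 s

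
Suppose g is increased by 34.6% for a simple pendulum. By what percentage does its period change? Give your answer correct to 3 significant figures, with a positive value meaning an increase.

T ∝ 1/√g, so T'/T = 1/√(1.346) = 0.8619.
Percentage change in T = (0.8619 − 1) × 100% = -13.8%.

-13.8%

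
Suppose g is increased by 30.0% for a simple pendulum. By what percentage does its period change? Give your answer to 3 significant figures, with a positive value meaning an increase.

T ∝ 1/√g, so T'/T = 1/√(1.300) = 0.8771.
Percentage change in T = (0.8771 − 1) × 100% = -12.3%.

-12.3%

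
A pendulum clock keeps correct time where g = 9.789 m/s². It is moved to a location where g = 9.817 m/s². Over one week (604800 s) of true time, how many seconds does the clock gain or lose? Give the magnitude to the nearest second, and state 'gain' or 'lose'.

gain 864 s

The clock's period scales as T ∝ 1/√g, so T'/T = √(9.789/9.817) = 0.998573.
In 604800 s of true time the clock registers 604800/0.998573 = 605664.4 s, so it gains 864 s.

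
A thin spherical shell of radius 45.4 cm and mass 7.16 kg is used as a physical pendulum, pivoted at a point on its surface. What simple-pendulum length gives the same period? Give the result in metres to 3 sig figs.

The equivalent simple-pendulum length is L_eq = I/(md), where I is about the pivot and d = 0.4540 m.
I_cm = (2/3)mR² = 0.9839 kg·m², so I = I_cm + md² = 0.9839 + 1.476 = 2.460 kg·m².
L_eq = 2.460/(7.16 × 0.4540) = 0.757 m.

0.757 m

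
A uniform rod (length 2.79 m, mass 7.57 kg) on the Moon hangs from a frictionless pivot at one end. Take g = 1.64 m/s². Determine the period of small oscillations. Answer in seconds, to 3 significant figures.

6.69 s

For a physical pendulum T = 2π√(I/(mgd)), with d = 1.395 m from pivot to centre of mass.
I_cm = mL²/12 = 7.57 × 2.79²/12 = 4.910 kg·m²; I = I_cm + md² = 4.910 + 7.57 × 1.395² = 19.64 kg·m².
T = 2π√(19.64/(7.57 × 1.64 × 1.395)) = 6.69 s.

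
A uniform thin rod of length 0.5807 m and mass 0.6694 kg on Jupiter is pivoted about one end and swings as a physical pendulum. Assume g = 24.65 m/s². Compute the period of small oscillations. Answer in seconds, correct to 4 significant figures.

For a physical pendulum T = 2π√(I/(mgd)), with d = 0.29035 m from pivot to centre of mass.
I_cm = mL²/12 = 0.6694 × 0.5807²/12 = 0.018811 kg·m²; I = I_cm + md² = 0.018811 + 0.6694 × 0.29035² = 0.075243 kg·m².
T = 2π√(0.075243/(0.6694 × 24.65 × 0.29035)) = 0.7874 s.

0.7874 s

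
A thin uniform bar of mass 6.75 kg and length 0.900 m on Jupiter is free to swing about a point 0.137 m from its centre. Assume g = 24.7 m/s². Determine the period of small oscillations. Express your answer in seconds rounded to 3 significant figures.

For a physical pendulum T = 2π√(I/(mgd)), with d = 0.1370 m from pivot to centre of mass.
I_cm = mL²/12 = 6.75 × 0.900²/12 = 0.4556 kg·m²; I = I_cm + md² = 0.4556 + 6.75 × 0.1370² = 0.5823 kg·m².
T = 2π√(0.5823/(6.75 × 24.7 × 0.1370)) = 1.00 s.

1.00 s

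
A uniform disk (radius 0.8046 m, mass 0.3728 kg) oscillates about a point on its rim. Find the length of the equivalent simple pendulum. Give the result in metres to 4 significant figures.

The equivalent simple-pendulum length is L_eq = I/(md), where I is about the pivot and d = 0.80460 m.
I_cm = ½mR² = 0.12067 kg·m², so I = I_cm + md² = 0.12067 + 0.24134 = 0.36202 kg·m².
L_eq = 0.36202/(0.3728 × 0.80460) = 1.207 m.

1.207 m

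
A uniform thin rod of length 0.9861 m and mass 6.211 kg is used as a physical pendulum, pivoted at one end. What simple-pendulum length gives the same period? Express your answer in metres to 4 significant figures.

0.6574 m

The equivalent simple-pendulum length is L_eq = I/(md), where I is about the pivot and d = 0.49305 m.
I_cm = (1/12)mL² = 0.50329 kg·m², so I = I_cm + md² = 0.50329 + 1.5099 = 2.0132 kg·m².
L_eq = 2.0132/(6.211 × 0.49305) = 0.6574 m.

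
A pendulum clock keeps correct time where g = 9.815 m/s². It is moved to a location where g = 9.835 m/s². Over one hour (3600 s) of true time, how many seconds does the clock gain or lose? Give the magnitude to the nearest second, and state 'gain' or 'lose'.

gain 4 s

The clock's period scales as T ∝ 1/√g, so T'/T = √(9.815/9.835) = 0.998983.
In 3600 s of true time the clock registers 3600/0.998983 = 3603.7 s, so it gains 4 s.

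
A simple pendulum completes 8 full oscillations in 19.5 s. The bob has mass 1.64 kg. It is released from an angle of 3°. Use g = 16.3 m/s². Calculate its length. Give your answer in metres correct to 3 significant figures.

T = 19.5/8 = 2.438 s.
From T = 2π√(L/g), L = gT²/(4π²) = 16.3 × 2.438²/(4π²) = 2.45 m.

2.45 m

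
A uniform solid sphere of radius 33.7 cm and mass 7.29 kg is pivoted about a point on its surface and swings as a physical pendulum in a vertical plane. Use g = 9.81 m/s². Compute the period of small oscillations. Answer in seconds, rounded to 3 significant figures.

I_cm = (2/5)mr² = 0.3312 kg·m². The pivot is at distance d = 0.337 m from the centre of mass.
By the parallel-axis theorem, I = I_cm + md² = 0.3312 + 0.8279 = 1.159 kg·m².
T = 2π√(I/(mgd)) = 2π√(1.159/(7.29 × 9.81 × 0.337)) = 1.38 s.

1.38 s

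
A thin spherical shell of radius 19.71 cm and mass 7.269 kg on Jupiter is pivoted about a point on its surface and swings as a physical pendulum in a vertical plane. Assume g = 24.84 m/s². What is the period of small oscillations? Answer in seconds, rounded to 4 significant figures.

0.7226 s

I_cm = (2/3)mr² = 0.18826 kg·m². The pivot is at distance d = 0.1971 m from the centre of mass.
By the parallel-axis theorem, I = I_cm + md² = 0.18826 + 0.28239 = 0.47065 kg·m².
T = 2π√(I/(mgd)) = 2π√(0.47065/(7.269 × 24.84 × 0.1971)) = 0.7226 s.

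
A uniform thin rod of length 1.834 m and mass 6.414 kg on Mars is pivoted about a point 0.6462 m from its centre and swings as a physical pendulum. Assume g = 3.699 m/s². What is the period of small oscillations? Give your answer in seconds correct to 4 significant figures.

3.395 s

For a physical pendulum T = 2π√(I/(mgd)), with d = 0.64620 m from pivot to centre of mass.
I_cm = mL²/12 = 6.414 × 1.834²/12 = 1.7978 kg·m²; I = I_cm + md² = 1.7978 + 6.414 × 0.64620² = 4.4761 kg·m².
T = 2π√(4.4761/(6.414 × 3.699 × 0.64620)) = 3.395 s.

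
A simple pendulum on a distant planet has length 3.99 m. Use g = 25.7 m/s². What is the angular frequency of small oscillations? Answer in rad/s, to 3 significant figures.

2.54 rad/s

ω = √(g/L) = √(25.7/3.99) = 2.54 rad/s.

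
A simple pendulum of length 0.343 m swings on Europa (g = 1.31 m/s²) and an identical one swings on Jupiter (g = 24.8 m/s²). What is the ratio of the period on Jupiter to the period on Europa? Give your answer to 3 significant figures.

0.230

T ∝ 1/√g, so T₂/T₁ = √(g₁/g₂) = √(1.31/24.8) = 0.230.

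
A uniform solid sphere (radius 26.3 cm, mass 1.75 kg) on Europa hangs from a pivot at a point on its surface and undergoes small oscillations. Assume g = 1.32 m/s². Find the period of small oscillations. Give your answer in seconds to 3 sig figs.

3.32 s

I_cm = (2/5)mr² = 0.04842 kg·m². The pivot is at distance d = 0.263 m from the centre of mass.
By the parallel-axis theorem, I = I_cm + md² = 0.04842 + 0.1210 = 0.1695 kg·m².
T = 2π√(I/(mgd)) = 2π√(0.1695/(1.75 × 1.32 × 0.263)) = 3.32 s.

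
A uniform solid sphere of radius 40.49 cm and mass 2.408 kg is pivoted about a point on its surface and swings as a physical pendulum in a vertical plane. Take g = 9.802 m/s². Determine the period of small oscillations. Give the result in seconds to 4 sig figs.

1.511 s

I_cm = (2/5)mr² = 0.15791 kg·m². The pivot is at distance d = 0.4049 m from the centre of mass.
By the parallel-axis theorem, I = I_cm + md² = 0.15791 + 0.39478 = 0.55269 kg·m².
T = 2π√(I/(mgd)) = 2π√(0.55269/(2.408 × 9.802 × 0.4049)) = 1.511 s.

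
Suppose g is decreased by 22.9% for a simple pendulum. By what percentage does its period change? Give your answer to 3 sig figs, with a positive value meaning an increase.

13.9%

T ∝ 1/√g, so T'/T = 1/√(0.7710) = 1.139.
Percentage change in T = (1.139 − 1) × 100% = 13.9%.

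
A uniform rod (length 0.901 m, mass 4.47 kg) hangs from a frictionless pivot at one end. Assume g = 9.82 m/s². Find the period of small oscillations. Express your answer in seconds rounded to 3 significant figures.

1.55 s

For a physical pendulum T = 2π√(I/(mgd)), with d = 0.4505 m from pivot to centre of mass.
I_cm = mL²/12 = 4.47 × 0.901²/12 = 0.3024 kg·m²; I = I_cm + md² = 0.3024 + 4.47 × 0.4505² = 1.210 kg·m².
T = 2π√(1.210/(4.47 × 9.82 × 0.4505)) = 1.55 s.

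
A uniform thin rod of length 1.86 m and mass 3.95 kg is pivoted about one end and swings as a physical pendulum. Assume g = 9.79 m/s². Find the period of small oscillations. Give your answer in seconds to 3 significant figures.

2.24 s

For a physical pendulum T = 2π√(I/(mgd)), with d = 0.9300 m from pivot to centre of mass.
I_cm = mL²/12 = 3.95 × 1.86²/12 = 1.139 kg·m²; I = I_cm + md² = 1.139 + 3.95 × 0.9300² = 4.555 kg·m².
T = 2π√(4.555/(3.95 × 9.79 × 0.9300)) = 2.24 s.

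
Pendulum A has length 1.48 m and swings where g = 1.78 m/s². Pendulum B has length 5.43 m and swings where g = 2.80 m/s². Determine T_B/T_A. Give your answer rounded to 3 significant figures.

1.53

T = 2π√(L/g), so T_B/T_A = √((L_B/g_B)/(L_A/g_A)) = √((5.43/2.80)/(1.48/1.78)) = 1.53.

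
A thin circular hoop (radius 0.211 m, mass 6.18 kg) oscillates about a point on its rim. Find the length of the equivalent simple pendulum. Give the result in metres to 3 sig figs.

0.422 m

The equivalent simple-pendulum length is L_eq = I/(md), where I is about the pivot and d = 0.2110 m.
I_cm = mR² = 0.2751 kg·m², so I = I_cm + md² = 0.2751 + 0.2751 = 0.5503 kg·m².
L_eq = 0.5503/(6.18 × 0.2110) = 0.422 m.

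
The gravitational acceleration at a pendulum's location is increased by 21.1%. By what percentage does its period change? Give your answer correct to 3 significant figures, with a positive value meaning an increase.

-9.13%

T ∝ 1/√g, so T'/T = 1/√(1.211) = 0.9087.
Percentage change in T = (0.9087 − 1) × 100% = -9.13%.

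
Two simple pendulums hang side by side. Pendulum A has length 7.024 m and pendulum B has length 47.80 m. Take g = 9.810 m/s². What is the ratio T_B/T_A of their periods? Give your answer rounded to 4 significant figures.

T ∝ √L, so T_B/T_A = √(L_B/L_A) = √(47.80/7.024) = 2.609.

2.609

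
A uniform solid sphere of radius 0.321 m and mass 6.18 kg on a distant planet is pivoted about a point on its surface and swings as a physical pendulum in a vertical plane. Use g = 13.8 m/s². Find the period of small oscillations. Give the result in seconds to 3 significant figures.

1.13 s

I_cm = (2/5)mr² = 0.2547 kg·m². The pivot is at distance d = 0.321 m from the centre of mass.
By the parallel-axis theorem, I = I_cm + md² = 0.2547 + 0.6368 = 0.8915 kg·m².
T = 2π√(I/(mgd)) = 2π√(0.8915/(6.18 × 13.8 × 0.321)) = 1.13 s.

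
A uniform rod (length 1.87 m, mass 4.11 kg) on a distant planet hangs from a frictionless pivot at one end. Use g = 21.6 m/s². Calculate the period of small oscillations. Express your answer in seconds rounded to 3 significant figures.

1.51 s

For a physical pendulum T = 2π√(I/(mgd)), with d = 0.9350 m from pivot to centre of mass.
I_cm = mL²/12 = 4.11 × 1.87²/12 = 1.198 kg·m²; I = I_cm + md² = 1.198 + 4.11 × 0.9350² = 4.791 kg·m².
T = 2π√(4.791/(4.11 × 21.6 × 0.9350)) = 1.51 s.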